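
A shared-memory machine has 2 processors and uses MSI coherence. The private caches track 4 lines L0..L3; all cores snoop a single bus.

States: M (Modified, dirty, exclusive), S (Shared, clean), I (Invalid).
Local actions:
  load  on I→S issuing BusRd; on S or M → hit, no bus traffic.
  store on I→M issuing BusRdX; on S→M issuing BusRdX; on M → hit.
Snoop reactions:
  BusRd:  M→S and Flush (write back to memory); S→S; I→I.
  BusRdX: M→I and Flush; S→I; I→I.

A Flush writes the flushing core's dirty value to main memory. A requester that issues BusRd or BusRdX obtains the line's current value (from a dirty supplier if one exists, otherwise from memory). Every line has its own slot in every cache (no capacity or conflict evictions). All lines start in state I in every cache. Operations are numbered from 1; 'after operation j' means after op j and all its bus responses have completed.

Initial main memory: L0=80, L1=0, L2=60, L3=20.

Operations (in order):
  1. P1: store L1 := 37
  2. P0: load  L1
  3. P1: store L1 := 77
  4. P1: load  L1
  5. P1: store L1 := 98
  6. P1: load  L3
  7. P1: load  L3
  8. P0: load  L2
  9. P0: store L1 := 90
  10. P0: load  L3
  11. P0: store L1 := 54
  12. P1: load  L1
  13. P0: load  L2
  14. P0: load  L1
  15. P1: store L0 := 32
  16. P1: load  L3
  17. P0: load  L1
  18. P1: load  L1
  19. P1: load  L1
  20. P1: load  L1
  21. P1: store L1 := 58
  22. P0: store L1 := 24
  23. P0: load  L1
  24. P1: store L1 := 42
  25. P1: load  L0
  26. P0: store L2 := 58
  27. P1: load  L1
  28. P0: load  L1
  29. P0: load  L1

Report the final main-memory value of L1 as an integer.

memory[L1] = 42

step 1: P1: store L1 := 37  ⟶  IM  (L1)  txn=BusRdX  M[L1]=0
step 2: P0: load  L1  ⟶  SS  (L1)  txn=BusRd+Flush  M[L1]=37
step 3: P1: store L1 := 77  ⟶  IM  (L1)  txn=BusRdX  M[L1]=37
step 4: P1: load  L1  ⟶  IM  (L1)  txn=∅  M[L1]=37
step 5: P1: store L1 := 98  ⟶  IM  (L1)  txn=∅  M[L1]=37
step 6: P1: load  L3  ⟶  IS  (L3)  txn=BusRd  M[L3]=20
step 7: P1: load  L3  ⟶  IS  (L3)  txn=∅  M[L3]=20
step 8: P0: load  L2  ⟶  SI  (L2)  txn=BusRd  M[L2]=60
step 9: P0: store L1 := 90  ⟶  MI  (L1)  txn=BusRdX+Flush  M[L1]=98
step 10: P0: load  L3  ⟶  SS  (L3)  txn=BusRd  M[L3]=20
step 11: P0: store L1 := 54  ⟶  MI  (L1)  txn=∅  M[L1]=98
step 12: P1: load  L1  ⟶  SS  (L1)  txn=BusRd+Flush  M[L1]=54
step 13: P0: load  L2  ⟶  SI  (L2)  txn=∅  M[L2]=60
step 14: P0: load  L1  ⟶  SS  (L1)  txn=∅  M[L1]=54
step 15: P1: store L0 := 32  ⟶  IM  (L0)  txn=BusRdX  M[L0]=80
step 16: P1: load  L3  ⟶  SS  (L3)  txn=∅  M[L3]=20
step 17: P0: load  L1  ⟶  SS  (L1)  txn=∅  M[L1]=54
step 18: P1: load  L1  ⟶  SS  (L1)  txn=∅  M[L1]=54
step 19: P1: load  L1  ⟶  SS  (L1)  txn=∅  M[L1]=54
step 20: P1: load  L1  ⟶  SS  (L1)  txn=∅  M[L1]=54
step 21: P1: store L1 := 58  ⟶  IM  (L1)  txn=BusRdX  M[L1]=54
step 22: P0: store L1 := 24  ⟶  MI  (L1)  txn=BusRdX+Flush  M[L1]=58
step 23: P0: load  L1  ⟶  MI  (L1)  txn=∅  M[L1]=58
step 24: P1: store L1 := 42  ⟶  IM  (L1)  txn=BusRdX+Flush  M[L1]=24
step 25: P1: load  L0  ⟶  IM  (L0)  txn=∅  M[L0]=80
step 26: P0: store L2 := 58  ⟶  MI  (L2)  txn=BusRdX  M[L2]=60
step 27: P1: load  L1  ⟶  IM  (L1)  txn=∅  M[L1]=24
step 28: P0: load  L1  ⟶  SS  (L1)  txn=BusRd+Flush  M[L1]=42
step 29: P0: load  L1  ⟶  SS  (L1)  txn=∅  M[L1]=42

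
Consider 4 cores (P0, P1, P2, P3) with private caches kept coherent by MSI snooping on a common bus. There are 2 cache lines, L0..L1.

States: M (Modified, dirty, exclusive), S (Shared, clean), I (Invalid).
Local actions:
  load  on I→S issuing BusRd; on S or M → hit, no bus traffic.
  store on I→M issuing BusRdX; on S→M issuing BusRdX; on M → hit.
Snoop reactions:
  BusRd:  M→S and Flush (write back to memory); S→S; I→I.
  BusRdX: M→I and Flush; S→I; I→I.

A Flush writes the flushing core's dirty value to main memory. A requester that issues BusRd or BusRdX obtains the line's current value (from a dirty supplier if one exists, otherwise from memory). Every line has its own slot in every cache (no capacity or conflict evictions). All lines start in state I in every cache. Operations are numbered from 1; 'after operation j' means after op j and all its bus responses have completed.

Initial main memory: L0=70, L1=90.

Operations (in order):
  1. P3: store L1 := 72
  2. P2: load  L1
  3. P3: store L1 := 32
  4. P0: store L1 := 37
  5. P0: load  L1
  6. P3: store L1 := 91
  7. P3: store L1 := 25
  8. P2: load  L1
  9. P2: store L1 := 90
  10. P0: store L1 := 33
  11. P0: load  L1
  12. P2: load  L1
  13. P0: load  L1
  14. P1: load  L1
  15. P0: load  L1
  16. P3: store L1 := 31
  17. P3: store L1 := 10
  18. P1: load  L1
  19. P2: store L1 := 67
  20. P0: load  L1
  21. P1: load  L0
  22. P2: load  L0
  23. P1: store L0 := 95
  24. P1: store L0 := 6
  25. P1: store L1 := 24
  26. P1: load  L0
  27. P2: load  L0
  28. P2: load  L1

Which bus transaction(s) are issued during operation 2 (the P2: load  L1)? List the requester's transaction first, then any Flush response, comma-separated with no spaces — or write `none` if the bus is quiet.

bus = BusRd,Flush

[1] P3: store L1 := 72 | P0:I, P1:I, P2:I, P3:M(72) | bus: BusRdX
[2] P2: load  L1 | P0:I, P1:I, P2:S(72), P3:S(72) | bus: BusRd,Flush
[3] P3: store L1 := 32 | P0:I, P1:I, P2:I, P3:M(32) | bus: BusRdX
[4] P0: store L1 := 37 | P0:M(37), P1:I, P2:I, P3:I | bus: BusRdX,Flush
[5] P0: load  L1 | P0:M(37), P1:I, P2:I, P3:I | bus: none
[6] P3: store L1 := 91 | P0:I, P1:I, P2:I, P3:M(91) | bus: BusRdX,Flush
[7] P3: store L1 := 25 | P0:I, P1:I, P2:I, P3:M(25) | bus: none
[8] P2: load  L1 | P0:I, P1:I, P2:S(25), P3:S(25) | bus: BusRd,Flush
[9] P2: store L1 := 90 | P0:I, P1:I, P2:M(90), P3:I | bus: BusRdX
[10] P0: store L1 := 33 | P0:M(33), P1:I, P2:I, P3:I | bus: BusRdX,Flush
[11] P0: load  L1 | P0:M(33), P1:I, P2:I, P3:I | bus: none
[12] P2: load  L1 | P0:S(33), P1:I, P2:S(33), P3:I | bus: BusRd,Flush
[13] P0: load  L1 | P0:S(33), P1:I, P2:S(33), P3:I | bus: none
[14] P1: load  L1 | P0:S(33), P1:S(33), P2:S(33), P3:I | bus: BusRd
[15] P0: load  L1 | P0:S(33), P1:S(33), P2:S(33), P3:I | bus: none
[16] P3: store L1 := 31 | P0:I, P1:I, P2:I, P3:M(31) | bus: BusRdX
[17] P3: store L1 := 10 | P0:I, P1:I, P2:I, P3:M(10) | bus: none
[18] P1: load  L1 | P0:I, P1:S(10), P2:I, P3:S(10) | bus: BusRd,Flush
[19] P2: store L1 := 67 | P0:I, P1:I, P2:M(67), P3:I | bus: BusRdX
[20] P0: load  L1 | P0:S(67), P1:I, P2:S(67), P3:I | bus: BusRd,Flush
[21] P1: load  L0 | P0:I, P1:S(70), P2:I, P3:I | bus: BusRd
[22] P2: load  L0 | P0:I, P1:S(70), P2:S(70), P3:I | bus: BusRd
[23] P1: store L0 := 95 | P0:I, P1:M(95), P2:I, P3:I | bus: BusRdX
[24] P1: store L0 := 6 | P0:I, P1:M(6), P2:I, P3:I | bus: none
[25] P1: store L1 := 24 | P0:I, P1:M(24), P2:I, P3:I | bus: BusRdX
[26] P1: load  L0 | P0:I, P1:M(6), P2:I, P3:I | bus: none
[27] P2: load  L0 | P0:I, P1:S(6), P2:S(6), P3:I | bus: BusRd,Flush
[28] P2: load  L1 | P0:I, P1:S(24), P2:S(24), P3:I | bus: BusRd,Flush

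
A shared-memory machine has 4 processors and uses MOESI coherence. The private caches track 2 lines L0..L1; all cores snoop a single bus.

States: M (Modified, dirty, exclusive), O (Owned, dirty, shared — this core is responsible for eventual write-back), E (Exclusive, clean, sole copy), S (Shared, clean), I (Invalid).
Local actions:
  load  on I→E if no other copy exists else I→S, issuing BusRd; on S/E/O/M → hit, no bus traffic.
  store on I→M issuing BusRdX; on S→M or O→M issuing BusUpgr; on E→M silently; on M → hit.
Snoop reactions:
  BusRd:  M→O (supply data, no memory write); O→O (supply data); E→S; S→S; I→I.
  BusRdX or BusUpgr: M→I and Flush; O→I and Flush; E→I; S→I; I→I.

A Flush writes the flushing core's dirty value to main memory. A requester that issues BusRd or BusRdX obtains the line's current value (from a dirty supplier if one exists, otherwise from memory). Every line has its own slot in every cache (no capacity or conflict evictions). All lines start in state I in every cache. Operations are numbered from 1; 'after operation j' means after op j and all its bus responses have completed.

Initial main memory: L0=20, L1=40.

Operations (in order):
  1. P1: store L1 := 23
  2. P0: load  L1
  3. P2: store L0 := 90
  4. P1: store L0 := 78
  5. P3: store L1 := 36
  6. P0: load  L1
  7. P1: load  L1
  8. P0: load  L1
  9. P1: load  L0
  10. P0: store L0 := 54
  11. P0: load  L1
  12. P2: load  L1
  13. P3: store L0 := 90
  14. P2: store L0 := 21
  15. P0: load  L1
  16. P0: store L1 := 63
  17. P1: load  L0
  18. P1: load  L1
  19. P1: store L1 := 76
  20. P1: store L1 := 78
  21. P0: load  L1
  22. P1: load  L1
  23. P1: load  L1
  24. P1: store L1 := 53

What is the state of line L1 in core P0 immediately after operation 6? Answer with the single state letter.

1. P1: store L1 := 23  bus=[BusRdX]  L1: P0=I P1=M P2=I P3=I  mem[L1]=40
2. P0: load  L1  bus=[BusRd]  L1: P0=S P1=O P2=I P3=I  mem[L1]=40
3. P2: store L0 := 90  bus=[BusRdX]  L0: P0=I P1=I P2=M P3=I  mem[L0]=20
4. P1: store L0 := 78  bus=[BusRdX,Flush]  L0: P0=I P1=M P2=I P3=I  mem[L0]=90
5. P3: store L1 := 36  bus=[BusRdX,Flush]  L1: P0=I P1=I P2=I P3=M  mem[L1]=23
6. P0: load  L1  bus=[BusRd]  L1: P0=S P1=I P2=I P3=O  mem[L1]=23
7. P1: load  L1  bus=[BusRd]  L1: P0=S P1=S P2=I P3=O  mem[L1]=23
8. P0: load  L1  bus=[-]  L1: P0=S P1=S P2=I P3=O  mem[L1]=23
9. P1: load  L0  bus=[-]  L0: P0=I P1=M P2=I P3=I  mem[L0]=90
10. P0: store L0 := 54  bus=[BusRdX,Flush]  L0: P0=M P1=I P2=I P3=I  mem[L0]=78
11. P0: load  L1  bus=[-]  L1: P0=S P1=S P2=I P3=O  mem[L1]=23
12. P2: load  L1  bus=[BusRd]  L1: P0=S P1=S P2=S P3=O  mem[L1]=23
13. P3: store L0 := 90  bus=[BusRdX,Flush]  L0: P0=I P1=I P2=I P3=M  mem[L0]=54
14. P2: store L0 := 21  bus=[BusRdX,Flush]  L0: P0=I P1=I P2=M P3=I  mem[L0]=90
15. P0: load  L1  bus=[-]  L1: P0=S P1=S P2=S P3=O  mem[L1]=23
16. P0: store L1 := 63  bus=[BusUpgr,Flush]  L1: P0=M P1=I P2=I P3=I  mem[L1]=36
17. P1: load  L0  bus=[BusRd]  L0: P0=I P1=S P2=O P3=I  mem[L0]=90
18. P1: load  L1  bus=[BusRd]  L1: P0=O P1=S P2=I P3=I  mem[L1]=36
19. P1: store L1 := 76  bus=[BusUpgr,Flush]  L1: P0=I P1=M P2=I P3=I  mem[L1]=63
20. P1: store L1 := 78  bus=[-]  L1: P0=I P1=M P2=I P3=I  mem[L1]=63
21. P0: load  L1  bus=[BusRd]  L1: P0=S P1=O P2=I P3=I  mem[L1]=63
22. P1: load  L1  bus=[-]  L1: P0=S P1=O P2=I P3=I  mem[L1]=63
23. P1: load  L1  bus=[-]  L1: P0=S P1=O P2=I P3=I  mem[L1]=63
24. P1: store L1 := 53  bus=[BusUpgr]  L1: P0=I P1=M P2=I P3=I  mem[L1]=63

state = S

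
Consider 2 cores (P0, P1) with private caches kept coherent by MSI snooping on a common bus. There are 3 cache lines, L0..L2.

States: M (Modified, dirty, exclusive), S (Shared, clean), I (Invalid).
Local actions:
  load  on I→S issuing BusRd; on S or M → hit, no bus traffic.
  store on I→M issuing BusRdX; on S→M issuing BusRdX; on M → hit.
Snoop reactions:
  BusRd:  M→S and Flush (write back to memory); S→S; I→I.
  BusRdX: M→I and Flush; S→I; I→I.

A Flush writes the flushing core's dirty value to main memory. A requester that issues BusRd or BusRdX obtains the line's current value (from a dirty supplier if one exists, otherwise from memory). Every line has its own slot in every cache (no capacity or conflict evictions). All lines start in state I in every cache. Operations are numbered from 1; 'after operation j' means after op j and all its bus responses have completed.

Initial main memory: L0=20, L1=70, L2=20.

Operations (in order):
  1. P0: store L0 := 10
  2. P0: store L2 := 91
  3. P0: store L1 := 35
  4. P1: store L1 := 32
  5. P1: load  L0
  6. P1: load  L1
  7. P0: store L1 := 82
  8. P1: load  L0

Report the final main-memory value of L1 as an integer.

[1] P0: store L0 := 10 | P0:M(10), P1:I | bus: BusRdX
[2] P0: store L2 := 91 | P0:M(91), P1:I | bus: BusRdX
[3] P0: store L1 := 35 | P0:M(35), P1:I | bus: BusRdX
[4] P1: store L1 := 32 | P0:I, P1:M(32) | bus: BusRdX,Flush
[5] P1: load  L0 | P0:S(10), P1:S(10) | bus: BusRd,Flush
[6] P1: load  L1 | P0:I, P1:M(32) | bus: none
[7] P0: store L1 := 82 | P0:M(82), P1:I | bus: BusRdX,Flush
[8] P1: load  L0 | P0:S(10), P1:S(10) | bus: none

memory[L1] = 32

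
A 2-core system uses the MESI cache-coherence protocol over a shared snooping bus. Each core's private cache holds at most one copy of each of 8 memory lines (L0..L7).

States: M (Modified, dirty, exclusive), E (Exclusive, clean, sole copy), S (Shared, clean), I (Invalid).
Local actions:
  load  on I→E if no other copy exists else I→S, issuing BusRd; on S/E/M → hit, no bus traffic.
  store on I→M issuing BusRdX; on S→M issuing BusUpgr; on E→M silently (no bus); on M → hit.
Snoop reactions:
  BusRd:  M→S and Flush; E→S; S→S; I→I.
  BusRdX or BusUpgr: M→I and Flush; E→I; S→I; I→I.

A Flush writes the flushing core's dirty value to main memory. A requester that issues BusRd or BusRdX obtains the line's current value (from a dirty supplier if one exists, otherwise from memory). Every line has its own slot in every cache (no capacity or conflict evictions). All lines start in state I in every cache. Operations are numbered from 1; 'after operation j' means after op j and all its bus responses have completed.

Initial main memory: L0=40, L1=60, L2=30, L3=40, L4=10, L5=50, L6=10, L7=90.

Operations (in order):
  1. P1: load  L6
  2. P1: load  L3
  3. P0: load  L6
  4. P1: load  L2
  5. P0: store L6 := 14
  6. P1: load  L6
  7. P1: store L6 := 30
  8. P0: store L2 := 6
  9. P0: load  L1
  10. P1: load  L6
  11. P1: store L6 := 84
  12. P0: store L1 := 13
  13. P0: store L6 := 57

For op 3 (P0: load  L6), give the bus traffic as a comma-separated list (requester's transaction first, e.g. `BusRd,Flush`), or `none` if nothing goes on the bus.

bus = BusRd

[1] P1: load  L6 | P0:I, P1:E(10) | bus: BusRd
[2] P1: load  L3 | P0:I, P1:E(40) | bus: BusRd
[3] P0: load  L6 | P0:S(10), P1:S(10) | bus: BusRd
[4] P1: load  L2 | P0:I, P1:E(30) | bus: BusRd
[5] P0: store L6 := 14 | P0:M(14), P1:I | bus: BusUpgr
[6] P1: load  L6 | P0:S(14), P1:S(14) | bus: BusRd,Flush
[7] P1: store L6 := 30 | P0:I, P1:M(30) | bus: BusUpgr
[8] P0: store L2 := 6 | P0:M(6), P1:I | bus: BusRdX
[9] P0: load  L1 | P0:E(60), P1:I | bus: BusRd
[10] P1: load  L6 | P0:I, P1:M(30) | bus: none
[11] P1: store L6 := 84 | P0:I, P1:M(84) | bus: none
[12] P0: store L1 := 13 | P0:M(13), P1:I | bus: none
[13] P0: store L6 := 57 | P0:M(57), P1:I | bus: BusRdX,Flush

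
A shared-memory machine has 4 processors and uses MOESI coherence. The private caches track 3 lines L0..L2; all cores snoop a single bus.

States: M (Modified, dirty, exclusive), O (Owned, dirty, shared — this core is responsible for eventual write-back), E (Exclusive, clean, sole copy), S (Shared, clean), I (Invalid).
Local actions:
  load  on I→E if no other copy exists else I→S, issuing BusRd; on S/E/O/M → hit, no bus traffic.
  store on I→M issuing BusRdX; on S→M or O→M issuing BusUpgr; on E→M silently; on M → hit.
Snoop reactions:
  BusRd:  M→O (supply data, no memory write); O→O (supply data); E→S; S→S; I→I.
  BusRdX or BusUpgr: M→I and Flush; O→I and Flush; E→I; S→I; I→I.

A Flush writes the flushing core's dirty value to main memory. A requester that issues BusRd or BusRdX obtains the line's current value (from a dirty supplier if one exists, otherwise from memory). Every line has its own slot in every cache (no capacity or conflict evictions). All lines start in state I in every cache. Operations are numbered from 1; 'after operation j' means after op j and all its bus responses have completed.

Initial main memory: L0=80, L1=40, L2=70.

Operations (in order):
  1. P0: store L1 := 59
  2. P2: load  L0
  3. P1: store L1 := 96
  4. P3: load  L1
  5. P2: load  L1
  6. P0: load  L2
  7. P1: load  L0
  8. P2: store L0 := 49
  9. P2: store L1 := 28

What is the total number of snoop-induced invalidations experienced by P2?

invalidations = 0

step 1: P0: store L1 := 59  ⟶  MIII  (L1)  txn=BusRdX  M[L1]=40
step 2: P2: load  L0  ⟶  IIEI  (L0)  txn=BusRd  M[L0]=80
step 3: P1: store L1 := 96  ⟶  IMII  (L1)  txn=BusRdX+Flush  M[L1]=59
step 4: P3: load  L1  ⟶  IOIS  (L1)  txn=BusRd  M[L1]=59
step 5: P2: load  L1  ⟶  IOSS  (L1)  txn=BusRd  M[L1]=59
step 6: P0: load  L2  ⟶  EIII  (L2)  txn=BusRd  M[L2]=70
step 7: P1: load  L0  ⟶  ISSI  (L0)  txn=BusRd  M[L0]=80
step 8: P2: store L0 := 49  ⟶  IIMI  (L0)  txn=BusUpgr  M[L0]=80
step 9: P2: store L1 := 28  ⟶  IIMI  (L1)  txn=BusUpgr+Flush  M[L1]=96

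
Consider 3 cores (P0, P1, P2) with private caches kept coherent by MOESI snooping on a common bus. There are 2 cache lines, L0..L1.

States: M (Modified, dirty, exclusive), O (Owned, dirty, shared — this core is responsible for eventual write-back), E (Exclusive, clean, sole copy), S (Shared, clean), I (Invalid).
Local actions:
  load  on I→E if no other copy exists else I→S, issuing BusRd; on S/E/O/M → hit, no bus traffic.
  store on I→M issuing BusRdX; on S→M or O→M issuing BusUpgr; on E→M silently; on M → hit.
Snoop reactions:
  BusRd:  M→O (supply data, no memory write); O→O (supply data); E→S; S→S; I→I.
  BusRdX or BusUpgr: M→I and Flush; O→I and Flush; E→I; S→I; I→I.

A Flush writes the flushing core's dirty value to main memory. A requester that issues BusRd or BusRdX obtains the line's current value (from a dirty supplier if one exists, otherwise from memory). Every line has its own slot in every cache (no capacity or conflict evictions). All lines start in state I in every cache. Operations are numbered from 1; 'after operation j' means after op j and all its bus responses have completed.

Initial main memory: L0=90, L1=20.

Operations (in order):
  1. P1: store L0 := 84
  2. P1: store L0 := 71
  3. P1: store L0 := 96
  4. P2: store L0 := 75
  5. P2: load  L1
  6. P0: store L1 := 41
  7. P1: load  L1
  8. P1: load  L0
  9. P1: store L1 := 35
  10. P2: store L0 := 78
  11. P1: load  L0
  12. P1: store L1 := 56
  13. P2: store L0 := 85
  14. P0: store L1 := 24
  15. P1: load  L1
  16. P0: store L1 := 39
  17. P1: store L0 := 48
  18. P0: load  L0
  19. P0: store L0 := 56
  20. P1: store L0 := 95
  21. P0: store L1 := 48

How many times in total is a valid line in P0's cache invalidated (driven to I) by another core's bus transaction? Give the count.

invalidations = 2

  op1 P1: store L0 := 84 → I/M/I on L0; bus BusRdX; mem=90
  op2 P1: store L0 := 71 → I/M/I on L0; bus (none); mem=90
  op3 P1: store L0 := 96 → I/M/I on L0; bus (none); mem=90
  op4 P2: store L0 := 75 → I/I/M on L0; bus BusRdX Flush; mem=96
  op5 P2: load  L1 → I/I/E on L1; bus BusRd; mem=20
  op6 P0: store L1 := 41 → M/I/I on L1; bus BusRdX; mem=20
  op7 P1: load  L1 → O/S/I on L1; bus BusRd; mem=20
  op8 P1: load  L0 → I/S/O on L0; bus BusRd; mem=96
  op9 P1: store L1 := 35 → I/M/I on L1; bus BusUpgr Flush; mem=41
  op10 P2: store L0 := 78 → I/I/M on L0; bus BusUpgr; mem=96
  op11 P1: load  L0 → I/S/O on L0; bus BusRd; mem=96
  op12 P1: store L1 := 56 → I/M/I on L1; bus (none); mem=41
  op13 P2: store L0 := 85 → I/I/M on L0; bus BusUpgr; mem=96
  op14 P0: store L1 := 24 → M/I/I on L1; bus BusRdX Flush; mem=56
  op15 P1: load  L1 → O/S/I on L1; bus BusRd; mem=56
  op16 P0: store L1 := 39 → M/I/I on L1; bus BusUpgr; mem=56
  op17 P1: store L0 := 48 → I/M/I on L0; bus BusRdX Flush; mem=85
  op18 P0: load  L0 → S/O/I on L0; bus BusRd; mem=85
  op19 P0: store L0 := 56 → M/I/I on L0; bus BusUpgr Flush; mem=48
  op20 P1: store L0 := 95 → I/M/I on L0; bus BusRdX Flush; mem=56
  op21 P0: store L1 := 48 → M/I/I on L1; bus (none); mem=56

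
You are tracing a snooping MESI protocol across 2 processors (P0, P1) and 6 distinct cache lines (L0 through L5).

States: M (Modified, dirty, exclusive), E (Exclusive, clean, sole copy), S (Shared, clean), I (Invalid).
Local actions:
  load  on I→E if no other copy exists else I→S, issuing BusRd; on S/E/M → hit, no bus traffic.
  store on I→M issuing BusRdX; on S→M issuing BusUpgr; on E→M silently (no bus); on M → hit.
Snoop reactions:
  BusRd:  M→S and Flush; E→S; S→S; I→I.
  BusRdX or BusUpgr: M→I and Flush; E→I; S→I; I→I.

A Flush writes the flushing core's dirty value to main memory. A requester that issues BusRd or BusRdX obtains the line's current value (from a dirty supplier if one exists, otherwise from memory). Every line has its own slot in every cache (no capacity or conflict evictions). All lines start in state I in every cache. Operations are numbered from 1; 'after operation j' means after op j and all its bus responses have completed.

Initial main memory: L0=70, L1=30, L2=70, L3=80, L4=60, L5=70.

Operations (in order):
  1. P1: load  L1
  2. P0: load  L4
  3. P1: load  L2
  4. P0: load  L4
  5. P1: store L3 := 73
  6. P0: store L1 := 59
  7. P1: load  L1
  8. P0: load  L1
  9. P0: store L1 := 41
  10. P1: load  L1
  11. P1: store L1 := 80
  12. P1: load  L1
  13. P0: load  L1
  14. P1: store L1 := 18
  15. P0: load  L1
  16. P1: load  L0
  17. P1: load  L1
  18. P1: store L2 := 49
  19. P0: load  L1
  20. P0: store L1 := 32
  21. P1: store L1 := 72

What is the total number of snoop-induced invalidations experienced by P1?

step 1: P1: load  L1  ⟶  IE  (L1)  txn=BusRd  M[L1]=30
step 2: P0: load  L4  ⟶  EI  (L4)  txn=BusRd  M[L4]=60
step 3: P1: load  L2  ⟶  IE  (L2)  txn=BusRd  M[L2]=70
step 4: P0: load  L4  ⟶  EI  (L4)  txn=∅  M[L4]=60
step 5: P1: store L3 := 73  ⟶  IM  (L3)  txn=BusRdX  M[L3]=80
step 6: P0: store L1 := 59  ⟶  MI  (L1)  txn=BusRdX  M[L1]=30
step 7: P1: load  L1  ⟶  SS  (L1)  txn=BusRd+Flush  M[L1]=59
step 8: P0: load  L1  ⟶  SS  (L1)  txn=∅  M[L1]=59
step 9: P0: store L1 := 41  ⟶  MI  (L1)  txn=BusUpgr  M[L1]=59
step 10: P1: load  L1  ⟶  SS  (L1)  txn=BusRd+Flush  M[L1]=41
step 11: P1: store L1 := 80  ⟶  IM  (L1)  txn=BusUpgr  M[L1]=41
step 12: P1: load  L1  ⟶  IM  (L1)  txn=∅  M[L1]=41
step 13: P0: load  L1  ⟶  SS  (L1)  txn=BusRd+Flush  M[L1]=80
step 14: P1: store L1 := 18  ⟶  IM  (L1)  txn=BusUpgr  M[L1]=80
step 15: P0: load  L1  ⟶  SS  (L1)  txn=BusRd+Flush  M[L1]=18
step 16: P1: load  L0  ⟶  IE  (L0)  txn=BusRd  M[L0]=70
step 17: P1: load  L1  ⟶  SS  (L1)  txn=∅  M[L1]=18
step 18: P1: store L2 := 49  ⟶  IM  (L2)  txn=∅  M[L2]=70
step 19: P0: load  L1  ⟶  SS  (L1)  txn=∅  M[L1]=18
step 20: P0: store L1 := 32  ⟶  MI  (L1)  txn=BusUpgr  M[L1]=18
step 21: P1: store L1 := 72  ⟶  IM  (L1)  txn=BusRdX+Flush  M[L1]=32

invalidations = 3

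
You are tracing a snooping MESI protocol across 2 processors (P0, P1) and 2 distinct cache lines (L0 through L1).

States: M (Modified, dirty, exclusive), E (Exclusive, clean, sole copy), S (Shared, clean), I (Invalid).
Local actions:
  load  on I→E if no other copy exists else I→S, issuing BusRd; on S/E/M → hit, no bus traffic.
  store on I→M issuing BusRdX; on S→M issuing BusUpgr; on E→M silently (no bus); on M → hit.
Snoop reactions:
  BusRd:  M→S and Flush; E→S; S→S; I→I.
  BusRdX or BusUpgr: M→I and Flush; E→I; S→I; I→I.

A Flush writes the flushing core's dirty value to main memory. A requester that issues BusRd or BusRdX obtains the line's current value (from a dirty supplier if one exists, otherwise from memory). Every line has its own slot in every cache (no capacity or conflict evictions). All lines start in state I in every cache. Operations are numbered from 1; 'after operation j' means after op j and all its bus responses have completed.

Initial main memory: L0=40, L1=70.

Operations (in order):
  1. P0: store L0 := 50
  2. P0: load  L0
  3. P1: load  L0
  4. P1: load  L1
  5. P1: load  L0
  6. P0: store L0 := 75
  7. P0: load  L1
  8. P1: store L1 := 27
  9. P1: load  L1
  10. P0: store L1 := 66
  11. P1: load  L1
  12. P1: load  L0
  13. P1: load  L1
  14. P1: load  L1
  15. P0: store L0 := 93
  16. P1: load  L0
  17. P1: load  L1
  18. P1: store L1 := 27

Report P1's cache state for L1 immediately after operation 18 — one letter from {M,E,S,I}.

step 1: P0: store L0 := 50  ⟶  MI  (L0)  txn=BusRdX  M[L0]=40
step 2: P0: load  L0  ⟶  MI  (L0)  txn=∅  M[L0]=40
step 3: P1: load  L0  ⟶  SS  (L0)  txn=BusRd+Flush  M[L0]=50
step 4: P1: load  L1  ⟶  IE  (L1)  txn=BusRd  M[L1]=70
step 5: P1: load  L0  ⟶  SS  (L0)  txn=∅  M[L0]=50
step 6: P0: store L0 := 75  ⟶  MI  (L0)  txn=BusUpgr  M[L0]=50
step 7: P0: load  L1  ⟶  SS  (L1)  txn=BusRd  M[L1]=70
step 8: P1: store L1 := 27  ⟶  IM  (L1)  txn=BusUpgr  M[L1]=70
step 9: P1: load  L1  ⟶  IM  (L1)  txn=∅  M[L1]=70
step 10: P0: store L1 := 66  ⟶  MI  (L1)  txn=BusRdX+Flush  M[L1]=27
step 11: P1: load  L1  ⟶  SS  (L1)  txn=BusRd+Flush  M[L1]=66
step 12: P1: load  L0  ⟶  SS  (L0)  txn=BusRd+Flush  M[L0]=75
step 13: P1: load  L1  ⟶  SS  (L1)  txn=∅  M[L1]=66
step 14: P1: load  L1  ⟶  SS  (L1)  txn=∅  M[L1]=66
step 15: P0: store L0 := 93  ⟶  MI  (L0)  txn=BusUpgr  M[L0]=75
step 16: P1: load  L0  ⟶  SS  (L0)  txn=BusRd+Flush  M[L0]=93
step 17: P1: load  L1  ⟶  SS  (L1)  txn=∅  M[L1]=66
step 18: P1: store L1 := 27  ⟶  IM  (L1)  txn=BusUpgr  M[L1]=66

state = M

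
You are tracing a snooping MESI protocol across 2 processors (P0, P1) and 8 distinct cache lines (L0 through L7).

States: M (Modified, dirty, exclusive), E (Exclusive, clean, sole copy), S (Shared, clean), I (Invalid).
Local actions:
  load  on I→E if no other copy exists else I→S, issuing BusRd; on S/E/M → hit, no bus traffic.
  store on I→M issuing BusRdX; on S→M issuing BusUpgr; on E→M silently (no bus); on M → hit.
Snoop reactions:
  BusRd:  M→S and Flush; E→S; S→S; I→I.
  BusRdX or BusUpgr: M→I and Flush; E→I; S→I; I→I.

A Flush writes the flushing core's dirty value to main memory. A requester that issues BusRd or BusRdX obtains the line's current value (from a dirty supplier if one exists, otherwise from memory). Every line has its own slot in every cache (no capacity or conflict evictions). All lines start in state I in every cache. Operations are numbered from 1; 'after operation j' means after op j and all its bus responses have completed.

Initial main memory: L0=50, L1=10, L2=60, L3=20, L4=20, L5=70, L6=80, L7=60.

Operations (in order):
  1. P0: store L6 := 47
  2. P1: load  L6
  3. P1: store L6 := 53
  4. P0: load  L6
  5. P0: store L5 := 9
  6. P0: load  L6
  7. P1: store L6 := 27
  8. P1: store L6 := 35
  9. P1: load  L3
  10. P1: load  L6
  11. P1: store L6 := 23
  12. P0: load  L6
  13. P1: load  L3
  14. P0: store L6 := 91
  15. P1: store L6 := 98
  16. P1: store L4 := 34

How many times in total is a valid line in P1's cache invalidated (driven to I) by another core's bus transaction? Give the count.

step 1: P0: store L6 := 47  ⟶  MI  (L6)  txn=BusRdX  M[L6]=80
step 2: P1: load  L6  ⟶  SS  (L6)  txn=BusRd+Flush  M[L6]=47
step 3: P1: store L6 := 53  ⟶  IM  (L6)  txn=BusUpgr  M[L6]=47
step 4: P0: load  L6  ⟶  SS  (L6)  txn=BusRd+Flush  M[L6]=53
step 5: P0: store L5 := 9  ⟶  MI  (L5)  txn=BusRdX  M[L5]=70
step 6: P0: load  L6  ⟶  SS  (L6)  txn=∅  M[L6]=53
step 7: P1: store L6 := 27  ⟶  IM  (L6)  txn=BusUpgr  M[L6]=53
step 8: P1: store L6 := 35  ⟶  IM  (L6)  txn=∅  M[L6]=53
step 9: P1: load  L3  ⟶  IE  (L3)  txn=BusRd  M[L3]=20
step 10: P1: load  L6  ⟶  IM  (L6)  txn=∅  M[L6]=53
step 11: P1: store L6 := 23  ⟶  IM  (L6)  txn=∅  M[L6]=53
step 12: P0: load  L6  ⟶  SS  (L6)  txn=BusRd+Flush  M[L6]=23
step 13: P1: load  L3  ⟶  IE  (L3)  txn=∅  M[L3]=20
step 14: P0: store L6 := 91  ⟶  MI  (L6)  txn=BusUpgr  M[L6]=23
step 15: P1: store L6 := 98  ⟶  IM  (L6)  txn=BusRdX+Flush  M[L6]=91
step 16: P1: store L4 := 34  ⟶  IM  (L4)  txn=BusRdX  M[L4]=20

invalidations = 1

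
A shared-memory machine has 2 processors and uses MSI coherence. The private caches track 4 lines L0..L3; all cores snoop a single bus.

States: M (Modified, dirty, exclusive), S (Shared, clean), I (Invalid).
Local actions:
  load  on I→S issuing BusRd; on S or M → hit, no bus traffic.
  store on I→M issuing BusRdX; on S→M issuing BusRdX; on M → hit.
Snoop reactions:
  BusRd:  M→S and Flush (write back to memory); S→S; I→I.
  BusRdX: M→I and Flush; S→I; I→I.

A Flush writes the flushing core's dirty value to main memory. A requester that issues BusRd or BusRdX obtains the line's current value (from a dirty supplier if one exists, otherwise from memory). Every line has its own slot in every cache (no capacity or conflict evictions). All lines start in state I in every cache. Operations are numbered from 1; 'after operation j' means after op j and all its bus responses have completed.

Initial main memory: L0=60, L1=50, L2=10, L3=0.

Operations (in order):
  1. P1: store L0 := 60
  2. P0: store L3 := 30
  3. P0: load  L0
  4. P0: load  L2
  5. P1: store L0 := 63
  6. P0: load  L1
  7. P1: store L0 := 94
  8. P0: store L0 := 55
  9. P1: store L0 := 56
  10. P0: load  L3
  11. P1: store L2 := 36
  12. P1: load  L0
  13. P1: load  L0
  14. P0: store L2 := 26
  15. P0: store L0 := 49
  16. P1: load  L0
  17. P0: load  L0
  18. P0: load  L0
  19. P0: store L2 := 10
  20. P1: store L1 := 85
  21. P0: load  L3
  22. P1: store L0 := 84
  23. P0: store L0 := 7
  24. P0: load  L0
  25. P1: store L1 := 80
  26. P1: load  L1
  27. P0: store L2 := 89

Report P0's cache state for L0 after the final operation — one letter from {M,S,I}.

1. P1: store L0 := 60  bus=[BusRdX]  L0: P0=I P1=M  mem[L0]=60
2. P0: store L3 := 30  bus=[BusRdX]  L3: P0=M P1=I  mem[L3]=0
3. P0: load  L0  bus=[BusRd,Flush]  L0: P0=S P1=S  mem[L0]=60
4. P0: load  L2  bus=[BusRd]  L2: P0=S P1=I  mem[L2]=10
5. P1: store L0 := 63  bus=[BusRdX]  L0: P0=I P1=M  mem[L0]=60
6. P0: load  L1  bus=[BusRd]  L1: P0=S P1=I  mem[L1]=50
7. P1: store L0 := 94  bus=[-]  L0: P0=I P1=M  mem[L0]=60
8. P0: store L0 := 55  bus=[BusRdX,Flush]  L0: P0=M P1=I  mem[L0]=94
9. P1: store L0 := 56  bus=[BusRdX,Flush]  L0: P0=I P1=M  mem[L0]=55
10. P0: load  L3  bus=[-]  L3: P0=M P1=I  mem[L3]=0
11. P1: store L2 := 36  bus=[BusRdX]  L2: P0=I P1=M  mem[L2]=10
12. P1: load  L0  bus=[-]  L0: P0=I P1=M  mem[L0]=55
13. P1: load  L0  bus=[-]  L0: P0=I P1=M  mem[L0]=55
14. P0: store L2 := 26  bus=[BusRdX,Flush]  L2: P0=M P1=I  mem[L2]=36
15. P0: store L0 := 49  bus=[BusRdX,Flush]  L0: P0=M P1=I  mem[L0]=56
16. P1: load  L0  bus=[BusRd,Flush]  L0: P0=S P1=S  mem[L0]=49
17. P0: load  L0  bus=[-]  L0: P0=S P1=S  mem[L0]=49
18. P0: load  L0  bus=[-]  L0: P0=S P1=S  mem[L0]=49
19. P0: store L2 := 10  bus=[-]  L2: P0=M P1=I  mem[L2]=36
20. P1: store L1 := 85  bus=[BusRdX]  L1: P0=I P1=M  mem[L1]=50
21. P0: load  L3  bus=[-]  L3: P0=M P1=I  mem[L3]=0
22. P1: store L0 := 84  bus=[BusRdX]  L0: P0=I P1=M  mem[L0]=49
23. P0: store L0 := 7  bus=[BusRdX,Flush]  L0: P0=M P1=I  mem[L0]=84
24. P0: load  L0  bus=[-]  L0: P0=M P1=I  mem[L0]=84
25. P1: store L1 := 80  bus=[-]  L1: P0=I P1=M  mem[L1]=50
26. P1: load  L1  bus=[-]  L1: P0=I P1=M  mem[L1]=50
27. P0: store L2 := 89  bus=[-]  L2: P0=M P1=I  mem[L2]=36

state = M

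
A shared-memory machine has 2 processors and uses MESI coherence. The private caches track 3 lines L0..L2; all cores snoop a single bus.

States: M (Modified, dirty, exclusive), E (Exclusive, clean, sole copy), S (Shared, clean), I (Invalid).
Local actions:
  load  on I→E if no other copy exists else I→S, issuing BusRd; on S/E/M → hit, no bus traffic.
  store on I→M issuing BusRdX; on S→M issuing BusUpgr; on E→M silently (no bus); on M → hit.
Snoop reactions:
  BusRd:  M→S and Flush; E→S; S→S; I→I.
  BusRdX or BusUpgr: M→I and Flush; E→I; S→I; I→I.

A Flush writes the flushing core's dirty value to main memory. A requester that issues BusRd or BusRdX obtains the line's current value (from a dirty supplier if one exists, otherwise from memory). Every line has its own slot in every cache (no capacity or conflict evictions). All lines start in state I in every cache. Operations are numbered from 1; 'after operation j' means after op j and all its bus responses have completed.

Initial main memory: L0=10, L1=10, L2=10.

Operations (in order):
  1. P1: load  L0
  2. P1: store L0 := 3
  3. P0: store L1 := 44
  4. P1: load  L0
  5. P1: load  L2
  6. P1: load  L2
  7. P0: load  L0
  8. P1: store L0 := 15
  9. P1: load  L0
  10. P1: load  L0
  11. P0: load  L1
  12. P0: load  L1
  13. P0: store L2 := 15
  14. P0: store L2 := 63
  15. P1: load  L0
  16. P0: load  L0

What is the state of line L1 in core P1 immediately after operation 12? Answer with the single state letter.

1. P1: load  L0  bus=[BusRd]  L0: P0=I P1=E  mem[L0]=10
2. P1: store L0 := 3  bus=[-]  L0: P0=I P1=M  mem[L0]=10
3. P0: store L1 := 44  bus=[BusRdX]  L1: P0=M P1=I  mem[L1]=10
4. P1: load  L0  bus=[-]  L0: P0=I P1=M  mem[L0]=10
5. P1: load  L2  bus=[BusRd]  L2: P0=I P1=E  mem[L2]=10
6. P1: load  L2  bus=[-]  L2: P0=I P1=E  mem[L2]=10
7. P0: load  L0  bus=[BusRd,Flush]  L0: P0=S P1=S  mem[L0]=3
8. P1: store L0 := 15  bus=[BusUpgr]  L0: P0=I P1=M  mem[L0]=3
9. P1: load  L0  bus=[-]  L0: P0=I P1=M  mem[L0]=3
10. P1: load  L0  bus=[-]  L0: P0=I P1=M  mem[L0]=3
11. P0: load  L1  bus=[-]  L1: P0=M P1=I  mem[L1]=10
12. P0: load  L1  bus=[-]  L1: P0=M P1=I  mem[L1]=10
13. P0: store L2 := 15  bus=[BusRdX]  L2: P0=M P1=I  mem[L2]=10
14. P0: store L2 := 63  bus=[-]  L2: P0=M P1=I  mem[L2]=10
15. P1: load  L0  bus=[-]  L0: P0=I P1=M  mem[L0]=3
16. P0: load  L0  bus=[BusRd,Flush]  L0: P0=S P1=S  mem[L0]=15

state = I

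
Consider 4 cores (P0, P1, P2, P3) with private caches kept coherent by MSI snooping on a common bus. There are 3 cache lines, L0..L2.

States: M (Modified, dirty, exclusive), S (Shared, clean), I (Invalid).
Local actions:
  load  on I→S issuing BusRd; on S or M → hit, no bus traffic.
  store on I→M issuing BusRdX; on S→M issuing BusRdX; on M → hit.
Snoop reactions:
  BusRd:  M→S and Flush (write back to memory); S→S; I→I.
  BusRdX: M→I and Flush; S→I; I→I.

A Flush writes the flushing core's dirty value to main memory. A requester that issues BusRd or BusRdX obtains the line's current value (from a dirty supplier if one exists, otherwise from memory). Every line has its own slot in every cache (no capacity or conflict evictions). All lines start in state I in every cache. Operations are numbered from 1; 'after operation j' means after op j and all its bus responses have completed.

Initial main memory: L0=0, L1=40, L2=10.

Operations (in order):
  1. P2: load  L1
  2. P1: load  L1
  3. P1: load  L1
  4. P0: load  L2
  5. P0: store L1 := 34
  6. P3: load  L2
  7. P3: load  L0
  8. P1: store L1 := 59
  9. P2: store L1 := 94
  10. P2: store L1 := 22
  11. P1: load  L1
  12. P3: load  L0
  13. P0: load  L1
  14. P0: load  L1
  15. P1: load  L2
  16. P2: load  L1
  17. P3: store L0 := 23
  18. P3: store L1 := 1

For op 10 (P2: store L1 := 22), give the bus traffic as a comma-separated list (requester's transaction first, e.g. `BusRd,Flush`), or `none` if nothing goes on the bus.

step 1: P2: load  L1  ⟶  IISI  (L1)  txn=BusRd  M[L1]=40
step 2: P1: load  L1  ⟶  ISSI  (L1)  txn=BusRd  M[L1]=40
step 3: P1: load  L1  ⟶  ISSI  (L1)  txn=∅  M[L1]=40
step 4: P0: load  L2  ⟶  SIII  (L2)  txn=BusRd  M[L2]=10
step 5: P0: store L1 := 34  ⟶  MIII  (L1)  txn=BusRdX  M[L1]=40
step 6: P3: load  L2  ⟶  SIIS  (L2)  txn=BusRd  M[L2]=10
step 7: P3: load  L0  ⟶  IIIS  (L0)  txn=BusRd  M[L0]=0
step 8: P1: store L1 := 59  ⟶  IMII  (L1)  txn=BusRdX+Flush  M[L1]=34
step 9: P2: store L1 := 94  ⟶  IIMI  (L1)  txn=BusRdX+Flush  M[L1]=59
step 10: P2: store L1 := 22  ⟶  IIMI  (L1)  txn=∅  M[L1]=59
step 11: P1: load  L1  ⟶  ISSI  (L1)  txn=BusRd+Flush  M[L1]=22
step 12: P3: load  L0  ⟶  IIIS  (L0)  txn=∅  M[L0]=0
step 13: P0: load  L1  ⟶  SSSI  (L1)  txn=BusRd  M[L1]=22
step 14: P0: load  L1  ⟶  SSSI  (L1)  txn=∅  M[L1]=22
step 15: P1: load  L2  ⟶  SSIS  (L2)  txn=BusRd  M[L2]=10
step 16: P2: load  L1  ⟶  SSSI  (L1)  txn=∅  M[L1]=22
step 17: P3: store L0 := 23  ⟶  IIIM  (L0)  txn=BusRdX  M[L0]=0
step 18: P3: store L1 := 1  ⟶  IIIM  (L1)  txn=BusRdX  M[L1]=22

bus = none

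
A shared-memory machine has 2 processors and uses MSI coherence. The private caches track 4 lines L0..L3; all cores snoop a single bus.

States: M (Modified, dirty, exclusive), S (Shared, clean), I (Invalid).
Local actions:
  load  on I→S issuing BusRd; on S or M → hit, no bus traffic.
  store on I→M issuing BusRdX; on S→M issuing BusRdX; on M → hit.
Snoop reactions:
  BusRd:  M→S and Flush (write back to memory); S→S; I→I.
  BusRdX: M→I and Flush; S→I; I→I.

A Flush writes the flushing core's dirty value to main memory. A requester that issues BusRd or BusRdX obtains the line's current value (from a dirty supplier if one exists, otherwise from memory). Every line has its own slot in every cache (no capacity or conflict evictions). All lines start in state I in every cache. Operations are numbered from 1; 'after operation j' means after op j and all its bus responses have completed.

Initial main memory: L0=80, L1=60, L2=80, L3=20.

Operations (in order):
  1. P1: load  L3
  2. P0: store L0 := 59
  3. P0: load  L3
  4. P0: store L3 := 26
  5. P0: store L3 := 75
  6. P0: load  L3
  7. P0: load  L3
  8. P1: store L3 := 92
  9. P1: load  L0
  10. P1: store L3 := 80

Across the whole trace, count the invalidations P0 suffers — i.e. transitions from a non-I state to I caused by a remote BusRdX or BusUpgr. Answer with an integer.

[1] P1: load  L3 | P0:I, P1:S(20) | bus: BusRd
[2] P0: store L0 := 59 | P0:M(59), P1:I | bus: BusRdX
[3] P0: load  L3 | P0:S(20), P1:S(20) | bus: BusRd
[4] P0: store L3 := 26 | P0:M(26), P1:I | bus: BusRdX
[5] P0: store L3 := 75 | P0:M(75), P1:I | bus: none
[6] P0: load  L3 | P0:M(75), P1:I | bus: none
[7] P0: load  L3 | P0:M(75), P1:I | bus: none
[8] P1: store L3 := 92 | P0:I, P1:M(92) | bus: BusRdX,Flush
[9] P1: load  L0 | P0:S(59), P1:S(59) | bus: BusRd,Flush
[10] P1: store L3 := 80 | P0:I, P1:M(80) | bus: none

invalidations = 1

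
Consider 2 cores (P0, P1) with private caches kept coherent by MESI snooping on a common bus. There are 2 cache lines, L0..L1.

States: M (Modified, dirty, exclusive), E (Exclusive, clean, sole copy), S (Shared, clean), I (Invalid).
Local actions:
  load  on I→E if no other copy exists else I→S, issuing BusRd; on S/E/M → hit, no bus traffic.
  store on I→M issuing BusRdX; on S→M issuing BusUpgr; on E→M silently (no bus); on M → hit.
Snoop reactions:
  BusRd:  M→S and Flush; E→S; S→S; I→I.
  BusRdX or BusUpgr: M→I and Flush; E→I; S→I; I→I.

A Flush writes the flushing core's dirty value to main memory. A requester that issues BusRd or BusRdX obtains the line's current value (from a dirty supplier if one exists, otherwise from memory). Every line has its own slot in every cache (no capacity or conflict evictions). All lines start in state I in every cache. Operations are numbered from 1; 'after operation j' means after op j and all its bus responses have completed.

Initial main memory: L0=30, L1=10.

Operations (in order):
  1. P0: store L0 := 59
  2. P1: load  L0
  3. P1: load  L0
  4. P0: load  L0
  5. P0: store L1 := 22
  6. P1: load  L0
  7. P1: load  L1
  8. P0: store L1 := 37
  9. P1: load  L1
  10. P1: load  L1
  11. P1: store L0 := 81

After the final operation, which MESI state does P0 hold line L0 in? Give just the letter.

state = I

  op1 P0: store L0 := 59 → M/I on L0; bus BusRdX; mem=30
  op2 P1: load  L0 → S/S on L0; bus BusRd Flush; mem=59
  op3 P1: load  L0 → S/S on L0; bus (none); mem=59
  op4 P0: load  L0 → S/S on L0; bus (none); mem=59
  op5 P0: store L1 := 22 → M/I on L1; bus BusRdX; mem=10
  op6 P1: load  L0 → S/S on L0; bus (none); mem=59
  op7 P1: load  L1 → S/S on L1; bus BusRd Flush; mem=22
  op8 P0: store L1 := 37 → M/I on L1; bus BusUpgr; mem=22
  op9 P1: load  L1 → S/S on L1; bus BusRd Flush; mem=37
  op10 P1: load  L1 → S/S on L1; bus (none); mem=37
  op11 P1: store L0 := 81 → I/M on L0; bus BusUpgr; mem=59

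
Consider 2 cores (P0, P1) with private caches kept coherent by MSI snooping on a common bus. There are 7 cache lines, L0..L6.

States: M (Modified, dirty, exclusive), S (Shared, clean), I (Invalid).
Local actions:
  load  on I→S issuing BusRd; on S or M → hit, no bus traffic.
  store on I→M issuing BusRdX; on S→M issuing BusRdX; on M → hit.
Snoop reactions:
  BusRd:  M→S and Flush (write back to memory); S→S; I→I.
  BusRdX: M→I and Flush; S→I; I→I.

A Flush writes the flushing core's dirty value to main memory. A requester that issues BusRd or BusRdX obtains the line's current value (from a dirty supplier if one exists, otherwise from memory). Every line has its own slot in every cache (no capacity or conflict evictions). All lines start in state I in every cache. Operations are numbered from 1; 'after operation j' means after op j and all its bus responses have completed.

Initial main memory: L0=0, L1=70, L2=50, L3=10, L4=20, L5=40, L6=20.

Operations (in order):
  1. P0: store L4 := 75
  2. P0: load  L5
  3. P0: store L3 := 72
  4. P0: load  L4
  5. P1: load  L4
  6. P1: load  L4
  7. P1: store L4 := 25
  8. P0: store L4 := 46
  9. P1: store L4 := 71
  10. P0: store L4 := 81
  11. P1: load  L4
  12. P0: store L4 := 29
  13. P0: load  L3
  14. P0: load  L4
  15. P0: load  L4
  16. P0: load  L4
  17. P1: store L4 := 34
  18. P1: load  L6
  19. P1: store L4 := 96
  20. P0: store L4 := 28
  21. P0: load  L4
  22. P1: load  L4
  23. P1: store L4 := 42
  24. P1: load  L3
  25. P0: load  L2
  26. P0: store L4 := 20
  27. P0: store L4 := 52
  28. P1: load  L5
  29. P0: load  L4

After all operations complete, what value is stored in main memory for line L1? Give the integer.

memory[L1] = 70

1. P0: store L4 := 75  bus=[BusRdX]  L4: P0=M P1=I  mem[L4]=20
2. P0: load  L5  bus=[BusRd]  L5: P0=S P1=I  mem[L5]=40
3. P0: store L3 := 72  bus=[BusRdX]  L3: P0=M P1=I  mem[L3]=10
4. P0: load  L4  bus=[-]  L4: P0=M P1=I  mem[L4]=20
5. P1: load  L4  bus=[BusRd,Flush]  L4: P0=S P1=S  mem[L4]=75
6. P1: load  L4  bus=[-]  L4: P0=S P1=S  mem[L4]=75
7. P1: store L4 := 25  bus=[BusRdX]  L4: P0=I P1=M  mem[L4]=75
8. P0: store L4 := 46  bus=[BusRdX,Flush]  L4: P0=M P1=I  mem[L4]=25
9. P1: store L4 := 71  bus=[BusRdX,Flush]  L4: P0=I P1=M  mem[L4]=46
10. P0: store L4 := 81  bus=[BusRdX,Flush]  L4: P0=M P1=I  mem[L4]=71
11. P1: load  L4  bus=[BusRd,Flush]  L4: P0=S P1=S  mem[L4]=81
12. P0: store L4 := 29  bus=[BusRdX]  L4: P0=M P1=I  mem[L4]=81
13. P0: load  L3  bus=[-]  L3: P0=M P1=I  mem[L3]=10
14. P0: load  L4  bus=[-]  L4: P0=M P1=I  mem[L4]=81
15. P0: load  L4  bus=[-]  L4: P0=M P1=I  mem[L4]=81
16. P0: load  L4  bus=[-]  L4: P0=M P1=I  mem[L4]=81
17. P1: store L4 := 34  bus=[BusRdX,Flush]  L4: P0=I P1=M  mem[L4]=29
18. P1: load  L6  bus=[BusRd]  L6: P0=I P1=S  mem[L6]=20
19. P1: store L4 := 96  bus=[-]  L4: P0=I P1=M  mem[L4]=29
20. P0: store L4 := 28  bus=[BusRdX,Flush]  L4: P0=M P1=I  mem[L4]=96
21. P0: load  L4  bus=[-]  L4: P0=M P1=I  mem[L4]=96
22. P1: load  L4  bus=[BusRd,Flush]  L4: P0=S P1=S  mem[L4]=28
23. P1: store L4 := 42  bus=[BusRdX]  L4: P0=I P1=M  mem[L4]=28
24. P1: load  L3  bus=[BusRd,Flush]  L3: P0=S P1=S  mem[L3]=72
25. P0: load  L2  bus=[BusRd]  L2: P0=S P1=I  mem[L2]=50
26. P0: store L4 := 20  bus=[BusRdX,Flush]  L4: P0=M P1=I  mem[L4]=42
27. P0: store L4 := 52  bus=[-]  L4: P0=M P1=I  mem[L4]=42
28. P1: load  L5  bus=[BusRd]  L5: P0=S P1=S  mem[L5]=40
29. P0: load  L4  bus=[-]  L4: P0=M P1=I  mem[L4]=42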